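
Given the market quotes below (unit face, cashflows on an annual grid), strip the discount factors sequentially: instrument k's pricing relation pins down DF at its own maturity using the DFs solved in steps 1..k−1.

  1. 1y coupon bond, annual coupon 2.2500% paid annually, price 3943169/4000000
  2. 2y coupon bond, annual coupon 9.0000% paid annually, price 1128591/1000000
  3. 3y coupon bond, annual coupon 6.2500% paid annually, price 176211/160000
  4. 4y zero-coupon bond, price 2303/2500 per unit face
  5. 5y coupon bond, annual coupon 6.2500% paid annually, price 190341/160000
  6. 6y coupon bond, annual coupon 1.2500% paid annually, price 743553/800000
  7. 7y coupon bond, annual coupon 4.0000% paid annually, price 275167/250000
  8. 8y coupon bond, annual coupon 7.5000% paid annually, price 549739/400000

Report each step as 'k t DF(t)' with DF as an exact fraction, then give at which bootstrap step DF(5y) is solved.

step 1 [1y] bond c/1=9/400: DF=(3943169/4000000 − 9/400·(0))/(1+9/400) = 9641/10000 ≈ 0.964100
step 2 [2y] bond c/1=9/100: DF=(1128591/1000000 − 9/100·(0.964100))/(1+9/100) = 4779/5000 ≈ 0.955800
step 3 [3y] bond c/1=1/16: DF=(176211/160000 − 1/16·(0.964100+0.955800))/(1+1/16) = 2309/2500 ≈ 0.923600
step 4 [4y] zero: DF = P = 2303/2500 ≈ 0.921200
step 5 [5y] bond c/1=1/16: DF=(190341/160000 − 1/16·(0.964100+0.955800+0.923600+0.921200))/(1+1/16) = 4491/5000 ≈ 0.898200
step 6 [6y] bond c/1=1/80: DF=(743553/800000 − 1/80·(0.964100+0.955800+0.923600+0.921200+0.898200))/(1+1/80) = 2151/2500 ≈ 0.860400
step 7 [7y] bond c/1=1/25: DF=(275167/250000 − 1/25·(0.964100+0.955800+0.923600+0.921200+0.898200+0.860400))/(1+1/25) = 8459/10000 ≈ 0.845900
step 8 [8y] bond c/1=3/40: DF=(549739/400000 − 3/40·(0.964100+0.955800+0.923600+0.921200+0.898200+0.860400+0.845900))/(1+3/40) = 8341/10000 ≈ 0.834100

1 1 9641/10000
2 2 4779/5000
3 3 2309/2500
4 4 2303/2500
5 5 4491/5000
6 6 2151/2500
7 7 8459/10000
8 8 8341/10000
DF(5y) is solved at step 5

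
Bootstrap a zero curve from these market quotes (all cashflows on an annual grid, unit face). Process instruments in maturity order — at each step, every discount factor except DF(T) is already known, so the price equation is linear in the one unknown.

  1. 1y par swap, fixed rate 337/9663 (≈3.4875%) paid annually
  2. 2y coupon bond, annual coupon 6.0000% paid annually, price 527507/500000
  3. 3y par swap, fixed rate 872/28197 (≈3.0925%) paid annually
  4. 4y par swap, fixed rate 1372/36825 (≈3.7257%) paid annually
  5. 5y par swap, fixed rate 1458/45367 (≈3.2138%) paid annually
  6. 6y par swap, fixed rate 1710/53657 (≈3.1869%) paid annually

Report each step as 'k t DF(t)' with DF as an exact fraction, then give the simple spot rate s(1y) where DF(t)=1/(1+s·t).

step 1 [1y] swap r/1=337/9663: DF=(1 − 337/9663·(0))/(1+337/9663) = 9663/10000 ≈ 0.966300
step 2 [2y] bond c/1=3/50: DF=(527507/500000 − 3/50·(0.966300))/(1+3/50) = 4703/5000 ≈ 0.940600
step 3 [3y] swap r/1=872/28197: DF=(1 − 872/28197·(0.966300+0.940600))/(1+872/28197) = 1141/1250 ≈ 0.912800
step 4 [4y] swap r/1=1372/36825: DF=(1 − 1372/36825·(0.966300+0.940600+0.912800))/(1+1372/36825) = 2157/2500 ≈ 0.862800
step 5 [5y] swap r/1=1458/45367: DF=(1 − 1458/45367·(0.966300+0.940600+0.912800+0.862800))/(1+1458/45367) = 4271/5000 ≈ 0.854200
step 6 [6y] swap r/1=1710/53657: DF=(1 − 1710/53657·(0.966300+0.940600+0.912800+0.862800+0.854200))/(1+1710/53657) = 829/1000 ≈ 0.829000

1 1 9663/10000
2 2 4703/5000
3 3 1141/1250
4 4 2157/2500
5 5 4271/5000
6 6 829/1000
s(1y) = (1/(9663/10000) − 1)/(1) = 337/9663 ≈ 3.4875%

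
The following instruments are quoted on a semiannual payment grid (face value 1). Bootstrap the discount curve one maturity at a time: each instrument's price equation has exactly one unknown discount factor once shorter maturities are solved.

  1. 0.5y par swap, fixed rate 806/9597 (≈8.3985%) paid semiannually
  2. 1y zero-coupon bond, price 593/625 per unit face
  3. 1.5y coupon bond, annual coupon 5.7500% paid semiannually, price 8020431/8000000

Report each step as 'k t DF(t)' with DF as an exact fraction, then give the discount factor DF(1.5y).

step 1 [0.5y] swap r/2=403/9597: DF=(1 − 403/9597·(0))/(1+403/9597) = 9597/10000 ≈ 0.959700
step 2 [1y] zero: DF = P = 593/625 ≈ 0.948800
step 3 [1.5y] bond c/2=23/800: DF=(8020431/8000000 − 23/800·(0.959700+0.948800))/(1+23/800) = 2303/2500 ≈ 0.921200

1 1/2 9597/10000
2 1 593/625
3 3/2 2303/2500
DF(1.5y) = 2303/2500 ≈ 0.921200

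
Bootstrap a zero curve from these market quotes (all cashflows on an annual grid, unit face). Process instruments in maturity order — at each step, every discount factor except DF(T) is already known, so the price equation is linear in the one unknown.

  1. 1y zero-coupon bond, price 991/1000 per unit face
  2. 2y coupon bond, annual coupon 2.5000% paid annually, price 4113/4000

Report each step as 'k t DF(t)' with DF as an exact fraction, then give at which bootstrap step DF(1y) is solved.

1 1 991/1000
2 2 979/1000
DF(1y) is solved at step 1

step 1 [1y] zero: DF = P = 991/1000 ≈ 0.991000
step 2 [2y] bond c/1=1/40: DF=(4113/4000 − 1/40·(0.991000))/(1+1/40) = 979/1000 ≈ 0.979000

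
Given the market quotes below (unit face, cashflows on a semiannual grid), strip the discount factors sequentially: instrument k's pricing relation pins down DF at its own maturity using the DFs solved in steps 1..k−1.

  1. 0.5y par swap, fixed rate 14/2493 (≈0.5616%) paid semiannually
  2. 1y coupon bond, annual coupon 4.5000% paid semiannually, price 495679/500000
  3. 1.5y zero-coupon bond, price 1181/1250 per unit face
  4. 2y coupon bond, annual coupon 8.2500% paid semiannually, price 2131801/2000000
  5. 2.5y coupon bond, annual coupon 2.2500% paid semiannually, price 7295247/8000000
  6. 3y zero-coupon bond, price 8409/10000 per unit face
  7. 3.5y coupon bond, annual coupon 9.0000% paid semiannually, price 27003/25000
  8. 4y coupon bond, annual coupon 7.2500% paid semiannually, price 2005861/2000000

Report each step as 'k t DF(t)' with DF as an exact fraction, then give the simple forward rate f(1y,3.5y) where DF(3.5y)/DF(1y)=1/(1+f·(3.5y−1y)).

step 1 [0.5y] swap r/2=7/2493: DF=(1 − 7/2493·(0))/(1+7/2493) = 2493/2500 ≈ 0.997200
step 2 [1y] bond c/2=9/400: DF=(495679/500000 − 9/400·(0.997200))/(1+9/400) = 2369/2500 ≈ 0.947600
step 3 [1.5y] zero: DF = P = 1181/1250 ≈ 0.944800
step 4 [2y] bond c/2=33/800: DF=(2131801/2000000 − 33/800·(0.997200+0.947600+0.944800))/(1+33/800) = 2273/2500 ≈ 0.909200
step 5 [2.5y] bond c/2=9/800: DF=(7295247/8000000 − 9/800·(0.997200+0.947600+0.944800+0.909200))/(1+9/800) = 1719/2000 ≈ 0.859500
step 6 [3y] zero: DF = P = 8409/10000 ≈ 0.840900
step 7 [3.5y] bond c/2=9/200: DF=(27003/25000 − 9/200·(0.997200+0.947600+0.944800+0.909200+0.859500+0.840900))/(1+9/200) = 498/625 ≈ 0.796800
step 8 [4y] bond c/2=29/800: DF=(2005861/2000000 − 29/800·(0.997200+0.947600+0.944800+0.909200+0.859500+0.840900+0.796800))/(1+29/800) = 1869/2500 ≈ 0.747600

1 1/2 2493/2500
2 1 2369/2500
3 3/2 1181/1250
4 2 2273/2500
5 5/2 1719/2000
6 3 8409/10000
7 7/2 498/625
8 4 1869/2500
f(1y,3.5y) = ((2369/2500)/(498/625) − 1)/(5/2) = 377/4980 ≈ 7.5703%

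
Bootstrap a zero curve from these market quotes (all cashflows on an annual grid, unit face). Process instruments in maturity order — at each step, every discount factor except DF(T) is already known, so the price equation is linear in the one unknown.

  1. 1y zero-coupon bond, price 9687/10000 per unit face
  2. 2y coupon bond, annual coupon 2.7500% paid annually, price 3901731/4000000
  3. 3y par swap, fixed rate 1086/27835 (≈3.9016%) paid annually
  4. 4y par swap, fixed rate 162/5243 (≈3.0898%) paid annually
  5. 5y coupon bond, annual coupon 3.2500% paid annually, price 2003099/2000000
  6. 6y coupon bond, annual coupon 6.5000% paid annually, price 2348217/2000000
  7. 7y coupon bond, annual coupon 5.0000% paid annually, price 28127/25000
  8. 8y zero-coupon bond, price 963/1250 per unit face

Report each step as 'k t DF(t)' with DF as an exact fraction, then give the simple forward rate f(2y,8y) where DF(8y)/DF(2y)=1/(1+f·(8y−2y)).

1 1 9687/10000
2 2 4617/5000
3 3 4457/5000
4 4 4433/5000
5 5 1709/2000
6 6 8263/10000
7 7 8167/10000
8 8 963/1250
f(2y,8y) = ((4617/5000)/(963/1250) − 1)/(6) = 85/2568 ≈ 3.3100%

step 1 [1y] zero: DF = P = 9687/10000 ≈ 0.968700
step 2 [2y] bond c/1=11/400: DF=(3901731/4000000 − 11/400·(0.968700))/(1+11/400) = 4617/5000 ≈ 0.923400
step 3 [3y] swap r/1=1086/27835: DF=(1 − 1086/27835·(0.968700+0.923400))/(1+1086/27835) = 4457/5000 ≈ 0.891400
step 4 [4y] swap r/1=162/5243: DF=(1 − 162/5243·(0.968700+0.923400+0.891400))/(1+162/5243) = 4433/5000 ≈ 0.886600
step 5 [5y] bond c/1=13/400: DF=(2003099/2000000 − 13/400·(0.968700+0.923400+0.891400+0.886600))/(1+13/400) = 1709/2000 ≈ 0.854500
step 6 [6y] bond c/1=13/200: DF=(2348217/2000000 − 13/200·(0.968700+0.923400+0.891400+0.886600+0.854500))/(1+13/200) = 8263/10000 ≈ 0.826300
step 7 [7y] bond c/1=1/20: DF=(28127/25000 − 1/20·(0.968700+0.923400+0.891400+0.886600+0.854500+0.826300))/(1+1/20) = 8167/10000 ≈ 0.816700
step 8 [8y] zero: DF = P = 963/1250 ≈ 0.770400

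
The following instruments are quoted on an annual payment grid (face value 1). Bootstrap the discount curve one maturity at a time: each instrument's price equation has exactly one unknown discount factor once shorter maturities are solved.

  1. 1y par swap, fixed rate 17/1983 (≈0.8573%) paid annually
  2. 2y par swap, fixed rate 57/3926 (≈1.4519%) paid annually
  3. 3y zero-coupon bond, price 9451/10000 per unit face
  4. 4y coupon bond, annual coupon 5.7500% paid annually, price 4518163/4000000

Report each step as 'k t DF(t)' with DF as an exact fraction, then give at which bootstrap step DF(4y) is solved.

1 1 1983/2000
2 2 1943/2000
3 3 9451/10000
4 4 91/100
DF(4y) is solved at step 4

step 1 [1y] swap r/1=17/1983: DF=(1 − 17/1983·(0))/(1+17/1983) = 1983/2000 ≈ 0.991500
step 2 [2y] swap r/1=57/3926: DF=(1 − 57/3926·(0.991500))/(1+57/3926) = 1943/2000 ≈ 0.971500
step 3 [3y] zero: DF = P = 9451/10000 ≈ 0.945100
step 4 [4y] bond c/1=23/400: DF=(4518163/4000000 − 23/400·(0.991500+0.971500+0.945100))/(1+23/400) = 91/100 ≈ 0.910000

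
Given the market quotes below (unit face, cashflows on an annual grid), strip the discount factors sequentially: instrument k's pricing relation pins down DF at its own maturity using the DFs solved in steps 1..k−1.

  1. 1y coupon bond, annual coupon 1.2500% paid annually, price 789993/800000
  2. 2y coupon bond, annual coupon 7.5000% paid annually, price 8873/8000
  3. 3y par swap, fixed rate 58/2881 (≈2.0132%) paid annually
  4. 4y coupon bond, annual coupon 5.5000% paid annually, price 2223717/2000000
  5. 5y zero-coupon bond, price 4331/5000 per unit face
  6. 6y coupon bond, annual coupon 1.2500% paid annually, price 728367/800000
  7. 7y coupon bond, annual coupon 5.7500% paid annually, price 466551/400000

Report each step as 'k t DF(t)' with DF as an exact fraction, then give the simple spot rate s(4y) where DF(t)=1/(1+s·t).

step 1 [1y] bond c/1=1/80: DF=(789993/800000 − 1/80·(0))/(1+1/80) = 9753/10000 ≈ 0.975300
step 2 [2y] bond c/1=3/40: DF=(8873/8000 − 3/40·(0.975300))/(1+3/40) = 9637/10000 ≈ 0.963700
step 3 [3y] swap r/1=58/2881: DF=(1 − 58/2881·(0.975300+0.963700))/(1+58/2881) = 471/500 ≈ 0.942000
step 4 [4y] bond c/1=11/200: DF=(2223717/2000000 − 11/200·(0.975300+0.963700+0.942000))/(1+11/200) = 9037/10000 ≈ 0.903700
step 5 [5y] zero: DF = P = 4331/5000 ≈ 0.866200
step 6 [6y] bond c/1=1/80: DF=(728367/800000 − 1/80·(0.975300+0.963700+0.942000+0.903700+0.866200))/(1+1/80) = 4209/5000 ≈ 0.841800
step 7 [7y] bond c/1=23/400: DF=(466551/400000 − 23/400·(0.975300+0.963700+0.942000+0.903700+0.866200+0.841800))/(1+23/400) = 8043/10000 ≈ 0.804300

1 1 9753/10000
2 2 9637/10000
3 3 471/500
4 4 9037/10000
5 5 4331/5000
6 6 4209/5000
7 7 8043/10000
s(4y) = (1/(9037/10000) − 1)/(4) = 963/36148 ≈ 2.6640%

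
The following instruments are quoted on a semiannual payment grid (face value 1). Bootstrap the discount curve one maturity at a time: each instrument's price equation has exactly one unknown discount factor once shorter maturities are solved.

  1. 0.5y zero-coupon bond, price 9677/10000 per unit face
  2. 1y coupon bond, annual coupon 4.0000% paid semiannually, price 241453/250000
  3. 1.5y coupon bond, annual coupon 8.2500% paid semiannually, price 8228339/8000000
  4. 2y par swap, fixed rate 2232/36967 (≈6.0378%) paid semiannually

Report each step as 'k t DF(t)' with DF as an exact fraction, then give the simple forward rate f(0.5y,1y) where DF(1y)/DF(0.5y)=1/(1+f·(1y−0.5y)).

step 1 [0.5y] zero: DF = P = 9677/10000 ≈ 0.967700
step 2 [1y] bond c/2=1/50: DF=(241453/250000 − 1/50·(0.967700))/(1+1/50) = 9279/10000 ≈ 0.927900
step 3 [1.5y] bond c/2=33/800: DF=(8228339/8000000 − 33/800·(0.967700+0.927900))/(1+33/800) = 9127/10000 ≈ 0.912700
step 4 [2y] swap r/2=1116/36967: DF=(1 − 1116/36967·(0.967700+0.927900+0.912700))/(1+1116/36967) = 2221/2500 ≈ 0.888400

1 1/2 9677/10000
2 1 9279/10000
3 3/2 9127/10000
4 2 2221/2500
f(0.5y,1y) = ((9677/10000)/(9279/10000) − 1)/(1/2) = 796/9279 ≈ 8.5785%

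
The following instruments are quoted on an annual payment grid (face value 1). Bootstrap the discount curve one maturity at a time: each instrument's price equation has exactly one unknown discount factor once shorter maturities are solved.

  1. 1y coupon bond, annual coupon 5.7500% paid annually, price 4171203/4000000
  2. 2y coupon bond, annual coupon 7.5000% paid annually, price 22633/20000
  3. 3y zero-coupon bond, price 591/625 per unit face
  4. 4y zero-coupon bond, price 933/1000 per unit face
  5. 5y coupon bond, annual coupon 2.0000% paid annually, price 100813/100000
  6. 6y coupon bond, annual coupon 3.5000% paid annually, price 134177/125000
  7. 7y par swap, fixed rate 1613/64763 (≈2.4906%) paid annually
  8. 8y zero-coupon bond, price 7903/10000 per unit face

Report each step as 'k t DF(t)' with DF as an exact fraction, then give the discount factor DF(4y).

step 1 [1y] bond c/1=23/400: DF=(4171203/4000000 − 23/400·(0))/(1+23/400) = 9861/10000 ≈ 0.986100
step 2 [2y] bond c/1=3/40: DF=(22633/20000 − 3/40·(0.986100))/(1+3/40) = 9839/10000 ≈ 0.983900
step 3 [3y] zero: DF = P = 591/625 ≈ 0.945600
step 4 [4y] zero: DF = P = 933/1000 ≈ 0.933000
step 5 [5y] bond c/1=1/50: DF=(100813/100000 − 1/50·(0.986100+0.983900+0.945600+0.933000))/(1+1/50) = 9129/10000 ≈ 0.912900
step 6 [6y] bond c/1=7/200: DF=(134177/125000 − 7/200·(0.986100+0.983900+0.945600+0.933000+0.912900))/(1+7/200) = 8761/10000 ≈ 0.876100
step 7 [7y] swap r/1=1613/64763: DF=(1 − 1613/64763·(0.986100+0.983900+0.945600+0.933000+0.912900+0.876100))/(1+1613/64763) = 8387/10000 ≈ 0.838700
step 8 [8y] zero: DF = P = 7903/10000 ≈ 0.790300

1 1 9861/10000
2 2 9839/10000
3 3 591/625
4 4 933/1000
5 5 9129/10000
6 6 8761/10000
7 7 8387/10000
8 8 7903/10000
DF(4y) = 933/1000 ≈ 0.933000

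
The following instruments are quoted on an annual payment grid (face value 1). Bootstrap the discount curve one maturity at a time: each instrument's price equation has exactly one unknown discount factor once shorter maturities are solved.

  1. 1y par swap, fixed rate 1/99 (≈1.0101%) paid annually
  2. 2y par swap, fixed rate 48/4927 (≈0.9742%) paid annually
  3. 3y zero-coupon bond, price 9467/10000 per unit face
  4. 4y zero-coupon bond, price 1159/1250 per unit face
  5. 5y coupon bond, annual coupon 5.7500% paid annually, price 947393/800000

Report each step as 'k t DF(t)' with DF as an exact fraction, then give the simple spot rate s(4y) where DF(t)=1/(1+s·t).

1 1 99/100
2 2 613/625
3 3 9467/10000
4 4 1159/1250
5 5 2277/2500
s(4y) = (1/(1159/1250) − 1)/(4) = 91/4636 ≈ 1.9629%

step 1 [1y] swap r/1=1/99: DF=(1 − 1/99·(0))/(1+1/99) = 99/100 ≈ 0.990000
step 2 [2y] swap r/1=48/4927: DF=(1 − 48/4927·(0.990000))/(1+48/4927) = 613/625 ≈ 0.980800
step 3 [3y] zero: DF = P = 9467/10000 ≈ 0.946700
step 4 [4y] zero: DF = P = 1159/1250 ≈ 0.927200
step 5 [5y] bond c/1=23/400: DF=(947393/800000 − 23/400·(0.990000+0.980800+0.946700+0.927200))/(1+23/400) = 2277/2500 ≈ 0.910800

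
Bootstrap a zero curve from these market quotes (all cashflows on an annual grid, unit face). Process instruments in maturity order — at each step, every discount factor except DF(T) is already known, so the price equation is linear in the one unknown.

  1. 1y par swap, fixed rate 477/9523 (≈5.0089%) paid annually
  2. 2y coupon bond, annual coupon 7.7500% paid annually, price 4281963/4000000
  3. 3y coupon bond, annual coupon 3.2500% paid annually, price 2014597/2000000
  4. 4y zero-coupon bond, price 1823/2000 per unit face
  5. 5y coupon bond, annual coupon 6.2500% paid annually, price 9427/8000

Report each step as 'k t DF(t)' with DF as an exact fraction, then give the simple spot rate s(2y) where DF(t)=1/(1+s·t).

step 1 [1y] swap r/1=477/9523: DF=(1 − 477/9523·(0))/(1+477/9523) = 9523/10000 ≈ 0.952300
step 2 [2y] bond c/1=31/400: DF=(4281963/4000000 − 31/400·(0.952300))/(1+31/400) = 37/40 ≈ 0.925000
step 3 [3y] bond c/1=13/400: DF=(2014597/2000000 − 13/400·(0.952300+0.925000))/(1+13/400) = 1833/2000 ≈ 0.916500
step 4 [4y] zero: DF = P = 1823/2000 ≈ 0.911500
step 5 [5y] bond c/1=1/16: DF=(9427/8000 − 1/16·(0.952300+0.925000+0.916500+0.911500))/(1+1/16) = 8911/10000 ≈ 0.891100

1 1 9523/10000
2 2 37/40
3 3 1833/2000
4 4 1823/2000
5 5 8911/10000
s(2y) = (1/(37/40) − 1)/(2) = 3/74 ≈ 4.0541%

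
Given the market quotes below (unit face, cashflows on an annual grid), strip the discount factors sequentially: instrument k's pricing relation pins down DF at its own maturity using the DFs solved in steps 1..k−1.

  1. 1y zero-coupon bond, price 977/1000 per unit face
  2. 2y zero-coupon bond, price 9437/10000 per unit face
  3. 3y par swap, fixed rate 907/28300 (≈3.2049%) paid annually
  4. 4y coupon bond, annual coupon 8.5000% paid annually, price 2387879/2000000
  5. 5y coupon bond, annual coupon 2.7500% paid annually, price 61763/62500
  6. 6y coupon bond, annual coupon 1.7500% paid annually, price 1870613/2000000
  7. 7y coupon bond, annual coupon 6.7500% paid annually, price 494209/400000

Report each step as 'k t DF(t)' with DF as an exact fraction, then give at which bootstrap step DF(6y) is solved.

step 1 [1y] zero: DF = P = 977/1000 ≈ 0.977000
step 2 [2y] zero: DF = P = 9437/10000 ≈ 0.943700
step 3 [3y] swap r/1=907/28300: DF=(1 − 907/28300·(0.977000+0.943700))/(1+907/28300) = 9093/10000 ≈ 0.909300
step 4 [4y] bond c/1=17/200: DF=(2387879/2000000 − 17/200·(0.977000+0.943700+0.909300))/(1+17/200) = 8787/10000 ≈ 0.878700
step 5 [5y] bond c/1=11/400: DF=(61763/62500 − 11/400·(0.977000+0.943700+0.909300+0.878700))/(1+11/400) = 69/80 ≈ 0.862500
step 6 [6y] bond c/1=7/400: DF=(1870613/2000000 − 7/400·(0.977000+0.943700+0.909300+0.878700+0.862500))/(1+7/400) = 4203/5000 ≈ 0.840600
step 7 [7y] bond c/1=27/400: DF=(494209/400000 − 27/400·(0.977000+0.943700+0.909300+0.878700+0.862500+0.840600))/(1+27/400) = 1019/1250 ≈ 0.815200

1 1 977/1000
2 2 9437/10000
3 3 9093/10000
4 4 8787/10000
5 5 69/80
6 6 4203/5000
7 7 1019/1250
DF(6y) is solved at step 6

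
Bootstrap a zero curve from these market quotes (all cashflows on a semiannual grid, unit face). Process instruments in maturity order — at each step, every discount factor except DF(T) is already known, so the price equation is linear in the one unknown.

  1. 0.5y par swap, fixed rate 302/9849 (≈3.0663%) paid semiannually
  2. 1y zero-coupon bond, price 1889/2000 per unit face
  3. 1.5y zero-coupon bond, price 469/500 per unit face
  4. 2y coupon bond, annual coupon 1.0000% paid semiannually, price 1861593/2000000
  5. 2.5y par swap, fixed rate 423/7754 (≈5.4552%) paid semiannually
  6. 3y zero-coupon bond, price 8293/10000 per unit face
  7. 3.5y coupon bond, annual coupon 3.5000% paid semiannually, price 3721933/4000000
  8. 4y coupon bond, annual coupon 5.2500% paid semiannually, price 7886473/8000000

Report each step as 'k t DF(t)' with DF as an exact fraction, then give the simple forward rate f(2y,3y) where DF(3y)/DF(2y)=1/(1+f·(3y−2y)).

1 1/2 9849/10000
2 1 1889/2000
3 3/2 469/500
4 2 9119/10000
5 5/2 8731/10000
6 3 8293/10000
7 7/2 4101/5000
8 4 3997/5000
f(2y,3y) = ((9119/10000)/(8293/10000) − 1)/(1) = 826/8293 ≈ 9.9602%

step 1 [0.5y] swap r/2=151/9849: DF=(1 − 151/9849·(0))/(1+151/9849) = 9849/10000 ≈ 0.984900
step 2 [1y] zero: DF = P = 1889/2000 ≈ 0.944500
step 3 [1.5y] zero: DF = P = 469/500 ≈ 0.938000
step 4 [2y] bond c/2=1/200: DF=(1861593/2000000 − 1/200·(0.984900+0.944500+0.938000))/(1+1/200) = 9119/10000 ≈ 0.911900
step 5 [2.5y] swap r/2=423/15508: DF=(1 − 423/15508·(0.984900+0.944500+0.938000+0.911900))/(1+423/15508) = 8731/10000 ≈ 0.873100
step 6 [3y] zero: DF = P = 8293/10000 ≈ 0.829300
step 7 [3.5y] bond c/2=7/400: DF=(3721933/4000000 − 7/400·(0.984900+0.944500+0.938000+0.911900+0.873100+0.829300))/(1+7/400) = 4101/5000 ≈ 0.820200
step 8 [4y] bond c/2=21/800: DF=(7886473/8000000 − 21/800·(0.984900+0.944500+0.938000+0.911900+0.873100+0.829300+0.820200))/(1+21/800) = 3997/5000 ≈ 0.799400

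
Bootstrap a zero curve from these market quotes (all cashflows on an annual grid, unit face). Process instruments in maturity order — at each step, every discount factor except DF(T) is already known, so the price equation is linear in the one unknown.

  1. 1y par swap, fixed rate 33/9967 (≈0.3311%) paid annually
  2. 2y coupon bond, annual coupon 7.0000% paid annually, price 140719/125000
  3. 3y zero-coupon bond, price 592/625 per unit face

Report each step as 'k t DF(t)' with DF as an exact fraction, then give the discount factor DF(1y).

1 1 9967/10000
2 2 9869/10000
3 3 592/625
DF(1y) = 9967/10000 ≈ 0.996700

step 1 [1y] swap r/1=33/9967: DF=(1 − 33/9967·(0))/(1+33/9967) = 9967/10000 ≈ 0.996700
step 2 [2y] bond c/1=7/100: DF=(140719/125000 − 7/100·(0.996700))/(1+7/100) = 9869/10000 ≈ 0.986900
step 3 [3y] zero: DF = P = 592/625 ≈ 0.947200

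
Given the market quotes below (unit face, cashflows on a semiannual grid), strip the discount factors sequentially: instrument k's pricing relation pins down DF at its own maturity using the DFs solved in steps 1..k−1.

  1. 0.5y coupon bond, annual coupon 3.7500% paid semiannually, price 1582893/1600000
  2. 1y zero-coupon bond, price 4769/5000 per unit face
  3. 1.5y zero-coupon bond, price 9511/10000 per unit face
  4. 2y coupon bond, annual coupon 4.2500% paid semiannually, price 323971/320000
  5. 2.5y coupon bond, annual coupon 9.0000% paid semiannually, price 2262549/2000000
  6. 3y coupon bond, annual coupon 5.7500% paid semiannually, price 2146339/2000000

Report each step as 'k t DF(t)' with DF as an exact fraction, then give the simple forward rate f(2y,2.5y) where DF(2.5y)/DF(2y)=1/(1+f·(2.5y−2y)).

1 1/2 9711/10000
2 1 4769/5000
3 3/2 9511/10000
4 2 1863/2000
5 5/2 4593/5000
6 3 9111/10000
f(2y,2.5y) = ((1863/2000)/(4593/5000) − 1)/(1/2) = 43/1531 ≈ 2.8086%

step 1 [0.5y] bond c/2=3/160: DF=(1582893/1600000 − 3/160·(0))/(1+3/160) = 9711/10000 ≈ 0.971100
step 2 [1y] zero: DF = P = 4769/5000 ≈ 0.953800
step 3 [1.5y] zero: DF = P = 9511/10000 ≈ 0.951100
step 4 [2y] bond c/2=17/800: DF=(323971/320000 − 17/800·(0.971100+0.953800+0.951100))/(1+17/800) = 1863/2000 ≈ 0.931500
step 5 [2.5y] bond c/2=9/200: DF=(2262549/2000000 − 9/200·(0.971100+0.953800+0.951100+0.931500))/(1+9/200) = 4593/5000 ≈ 0.918600
step 6 [3y] bond c/2=23/800: DF=(2146339/2000000 − 23/800·(0.971100+0.953800+0.951100+0.931500+0.918600))/(1+23/800) = 9111/10000 ≈ 0.911100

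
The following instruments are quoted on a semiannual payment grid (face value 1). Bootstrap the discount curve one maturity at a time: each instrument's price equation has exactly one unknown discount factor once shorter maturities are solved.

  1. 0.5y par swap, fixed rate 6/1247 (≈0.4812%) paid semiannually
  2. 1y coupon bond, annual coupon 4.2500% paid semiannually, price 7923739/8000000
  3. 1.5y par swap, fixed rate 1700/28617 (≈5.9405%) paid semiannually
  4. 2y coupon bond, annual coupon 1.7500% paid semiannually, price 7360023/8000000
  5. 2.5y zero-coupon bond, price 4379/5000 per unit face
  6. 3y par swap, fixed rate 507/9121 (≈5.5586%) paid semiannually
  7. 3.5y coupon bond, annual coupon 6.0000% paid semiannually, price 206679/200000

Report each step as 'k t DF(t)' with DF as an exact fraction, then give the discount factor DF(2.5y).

step 1 [0.5y] swap r/2=3/1247: DF=(1 − 3/1247·(0))/(1+3/1247) = 1247/1250 ≈ 0.997600
step 2 [1y] bond c/2=17/800: DF=(7923739/8000000 − 17/800·(0.997600))/(1+17/800) = 9491/10000 ≈ 0.949100
step 3 [1.5y] swap r/2=850/28617: DF=(1 − 850/28617·(0.997600+0.949100))/(1+850/28617) = 183/200 ≈ 0.915000
step 4 [2y] bond c/2=7/800: DF=(7360023/8000000 − 7/800·(0.997600+0.949100+0.915000))/(1+7/800) = 1109/1250 ≈ 0.887200
step 5 [2.5y] zero: DF = P = 4379/5000 ≈ 0.875800
step 6 [3y] swap r/2=507/18242: DF=(1 − 507/18242·(0.997600+0.949100+0.915000+0.887200+0.875800))/(1+507/18242) = 8479/10000 ≈ 0.847900
step 7 [3.5y] bond c/2=3/100: DF=(206679/200000 − 3/100·(0.997600+0.949100+0.915000+0.887200+0.875800+0.847900))/(1+3/100) = 8439/10000 ≈ 0.843900

1 1/2 1247/1250
2 1 9491/10000
3 3/2 183/200
4 2 1109/1250
5 5/2 4379/5000
6 3 8479/10000
7 7/2 8439/10000
DF(2.5y) = 4379/5000 ≈ 0.875800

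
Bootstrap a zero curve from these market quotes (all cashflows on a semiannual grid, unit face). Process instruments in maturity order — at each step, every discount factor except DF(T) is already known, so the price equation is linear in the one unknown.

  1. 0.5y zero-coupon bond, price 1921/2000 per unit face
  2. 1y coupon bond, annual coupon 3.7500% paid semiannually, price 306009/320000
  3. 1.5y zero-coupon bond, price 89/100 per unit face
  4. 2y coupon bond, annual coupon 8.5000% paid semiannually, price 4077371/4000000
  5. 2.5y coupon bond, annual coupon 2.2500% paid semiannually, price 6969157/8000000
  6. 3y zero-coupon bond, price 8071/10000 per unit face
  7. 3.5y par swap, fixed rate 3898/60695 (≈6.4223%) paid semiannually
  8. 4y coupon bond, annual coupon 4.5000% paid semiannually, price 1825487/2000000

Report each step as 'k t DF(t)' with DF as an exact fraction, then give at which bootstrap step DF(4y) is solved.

step 1 [0.5y] zero: DF = P = 1921/2000 ≈ 0.960500
step 2 [1y] bond c/2=3/160: DF=(306009/320000 − 3/160·(0.960500))/(1+3/160) = 921/1000 ≈ 0.921000
step 3 [1.5y] zero: DF = P = 89/100 ≈ 0.890000
step 4 [2y] bond c/2=17/400: DF=(4077371/4000000 − 17/400·(0.960500+0.921000+0.890000))/(1+17/400) = 1081/1250 ≈ 0.864800
step 5 [2.5y] bond c/2=9/800: DF=(6969157/8000000 − 9/800·(0.960500+0.921000+0.890000+0.864800))/(1+9/800) = 821/1000 ≈ 0.821000
step 6 [3y] zero: DF = P = 8071/10000 ≈ 0.807100
step 7 [3.5y] swap r/2=1949/60695: DF=(1 − 1949/60695·(0.960500+0.921000+0.890000+0.864800+0.821000+0.807100))/(1+1949/60695) = 8051/10000 ≈ 0.805100
step 8 [4y] bond c/2=9/400: DF=(1825487/2000000 − 9/400·(0.960500+0.921000+0.890000+0.864800+0.821000+0.807100+0.805100))/(1+9/400) = 7591/10000 ≈ 0.759100

1 1/2 1921/2000
2 1 921/1000
3 3/2 89/100
4 2 1081/1250
5 5/2 821/1000
6 3 8071/10000
7 7/2 8051/10000
8 4 7591/10000
DF(4y) is solved at step 8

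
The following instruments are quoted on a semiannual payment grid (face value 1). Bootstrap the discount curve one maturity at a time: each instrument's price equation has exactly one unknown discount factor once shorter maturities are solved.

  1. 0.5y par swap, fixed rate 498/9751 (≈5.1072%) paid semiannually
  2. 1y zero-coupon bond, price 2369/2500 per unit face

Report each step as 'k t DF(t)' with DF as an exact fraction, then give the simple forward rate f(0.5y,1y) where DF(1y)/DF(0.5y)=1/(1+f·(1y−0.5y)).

1 1/2 9751/10000
2 1 2369/2500
f(0.5y,1y) = ((9751/10000)/(2369/2500) − 1)/(1/2) = 275/4738 ≈ 5.8041%

step 1 [0.5y] swap r/2=249/9751: DF=(1 − 249/9751·(0))/(1+249/9751) = 9751/10000 ≈ 0.975100
step 2 [1y] zero: DF = P = 2369/2500 ≈ 0.947600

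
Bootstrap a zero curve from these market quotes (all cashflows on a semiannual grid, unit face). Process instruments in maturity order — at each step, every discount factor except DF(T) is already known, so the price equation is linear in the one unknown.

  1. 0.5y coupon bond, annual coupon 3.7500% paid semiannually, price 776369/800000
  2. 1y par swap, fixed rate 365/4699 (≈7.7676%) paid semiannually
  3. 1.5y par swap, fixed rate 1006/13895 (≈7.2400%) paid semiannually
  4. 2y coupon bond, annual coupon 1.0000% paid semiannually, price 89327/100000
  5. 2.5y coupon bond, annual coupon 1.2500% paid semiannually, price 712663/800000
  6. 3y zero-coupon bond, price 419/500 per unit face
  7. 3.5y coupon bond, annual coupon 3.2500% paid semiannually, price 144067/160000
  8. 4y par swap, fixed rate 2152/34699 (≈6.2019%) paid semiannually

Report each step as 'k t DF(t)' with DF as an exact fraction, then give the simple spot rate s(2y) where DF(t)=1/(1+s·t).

1 1/2 4763/5000
2 1 927/1000
3 3/2 4497/5000
4 2 7/8
5 5/2 4313/5000
6 3 419/500
7 7/2 2001/2500
8 4 981/1250
s(2y) = (1/(7/8) − 1)/(2) = 1/14 ≈ 7.1429%

step 1 [0.5y] bond c/2=3/160: DF=(776369/800000 − 3/160·(0))/(1+3/160) = 4763/5000 ≈ 0.952600
step 2 [1y] swap r/2=365/9398: DF=(1 − 365/9398·(0.952600))/(1+365/9398) = 927/1000 ≈ 0.927000
step 3 [1.5y] swap r/2=503/13895: DF=(1 − 503/13895·(0.952600+0.927000))/(1+503/13895) = 4497/5000 ≈ 0.899400
step 4 [2y] bond c/2=1/200: DF=(89327/100000 − 1/200·(0.952600+0.927000+0.899400))/(1+1/200) = 7/8 ≈ 0.875000
step 5 [2.5y] bond c/2=1/160: DF=(712663/800000 − 1/160·(0.952600+0.927000+0.899400+0.875000))/(1+1/160) = 4313/5000 ≈ 0.862600
step 6 [3y] zero: DF = P = 419/500 ≈ 0.838000
step 7 [3.5y] bond c/2=13/800: DF=(144067/160000 − 13/800·(0.952600+0.927000+0.899400+0.875000+0.862600+0.838000))/(1+13/800) = 2001/2500 ≈ 0.800400
step 8 [4y] swap r/2=1076/34699: DF=(1 − 1076/34699·(0.952600+0.927000+0.899400+0.875000+0.862600+0.838000+0.800400))/(1+1076/34699) = 981/1250 ≈ 0.784800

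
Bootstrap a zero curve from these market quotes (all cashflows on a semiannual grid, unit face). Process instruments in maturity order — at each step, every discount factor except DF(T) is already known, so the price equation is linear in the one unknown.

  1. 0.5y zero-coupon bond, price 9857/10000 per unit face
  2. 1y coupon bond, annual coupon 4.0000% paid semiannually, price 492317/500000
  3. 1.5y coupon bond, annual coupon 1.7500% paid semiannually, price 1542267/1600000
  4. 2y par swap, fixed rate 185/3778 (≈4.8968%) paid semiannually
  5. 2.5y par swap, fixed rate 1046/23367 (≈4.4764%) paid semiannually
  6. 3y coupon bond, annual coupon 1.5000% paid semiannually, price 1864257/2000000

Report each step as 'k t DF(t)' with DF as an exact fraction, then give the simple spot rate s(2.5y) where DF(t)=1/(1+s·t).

step 1 [0.5y] zero: DF = P = 9857/10000 ≈ 0.985700
step 2 [1y] bond c/2=1/50: DF=(492317/500000 − 1/50·(0.985700))/(1+1/50) = 473/500 ≈ 0.946000
step 3 [1.5y] bond c/2=7/800: DF=(1542267/1600000 − 7/800·(0.985700+0.946000))/(1+7/800) = 2347/2500 ≈ 0.938800
step 4 [2y] swap r/2=185/7556: DF=(1 − 185/7556·(0.985700+0.946000+0.938800))/(1+185/7556) = 363/400 ≈ 0.907500
step 5 [2.5y] swap r/2=523/23367: DF=(1 − 523/23367·(0.985700+0.946000+0.938800+0.907500))/(1+523/23367) = 4477/5000 ≈ 0.895400
step 6 [3y] bond c/2=3/400: DF=(1864257/2000000 − 3/400·(0.985700+0.946000+0.938800+0.907500+0.895400))/(1+3/400) = 1113/1250 ≈ 0.890400

1 1/2 9857/10000
2 1 473/500
3 3/2 2347/2500
4 2 363/400
5 5/2 4477/5000
6 3 1113/1250
s(2.5y) = (1/(4477/5000) − 1)/(5/2) = 1046/22385 ≈ 4.6728%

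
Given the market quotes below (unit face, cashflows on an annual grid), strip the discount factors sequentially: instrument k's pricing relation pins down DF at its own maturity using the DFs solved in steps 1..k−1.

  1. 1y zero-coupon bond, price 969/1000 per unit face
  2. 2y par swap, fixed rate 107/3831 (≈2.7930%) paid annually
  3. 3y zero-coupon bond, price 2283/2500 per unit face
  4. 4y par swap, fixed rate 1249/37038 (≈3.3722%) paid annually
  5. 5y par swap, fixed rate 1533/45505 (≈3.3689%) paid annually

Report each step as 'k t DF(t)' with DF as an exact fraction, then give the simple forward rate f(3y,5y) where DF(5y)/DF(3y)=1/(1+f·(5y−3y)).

step 1 [1y] zero: DF = P = 969/1000 ≈ 0.969000
step 2 [2y] swap r/1=107/3831: DF=(1 − 107/3831·(0.969000))/(1+107/3831) = 1893/2000 ≈ 0.946500
step 3 [3y] zero: DF = P = 2283/2500 ≈ 0.913200
step 4 [4y] swap r/1=1249/37038: DF=(1 − 1249/37038·(0.969000+0.946500+0.913200))/(1+1249/37038) = 8751/10000 ≈ 0.875100
step 5 [5y] swap r/1=1533/45505: DF=(1 − 1533/45505·(0.969000+0.946500+0.913200+0.875100))/(1+1533/45505) = 8467/10000 ≈ 0.846700

1 1 969/1000
2 2 1893/2000
3 3 2283/2500
4 4 8751/10000
5 5 8467/10000
f(3y,5y) = ((2283/2500)/(8467/10000) − 1)/(2) = 665/16934 ≈ 3.9270%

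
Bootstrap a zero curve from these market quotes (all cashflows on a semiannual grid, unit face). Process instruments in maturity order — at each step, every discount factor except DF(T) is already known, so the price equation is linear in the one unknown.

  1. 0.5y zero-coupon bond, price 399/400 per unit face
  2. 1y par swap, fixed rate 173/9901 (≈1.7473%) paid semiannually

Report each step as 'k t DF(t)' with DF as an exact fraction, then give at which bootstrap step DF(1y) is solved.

1 1/2 399/400
2 1 9827/10000
DF(1y) is solved at step 2

step 1 [0.5y] zero: DF = P = 399/400 ≈ 0.997500
step 2 [1y] swap r/2=173/19802: DF=(1 − 173/19802·(0.997500))/(1+173/19802) = 9827/10000 ≈ 0.982700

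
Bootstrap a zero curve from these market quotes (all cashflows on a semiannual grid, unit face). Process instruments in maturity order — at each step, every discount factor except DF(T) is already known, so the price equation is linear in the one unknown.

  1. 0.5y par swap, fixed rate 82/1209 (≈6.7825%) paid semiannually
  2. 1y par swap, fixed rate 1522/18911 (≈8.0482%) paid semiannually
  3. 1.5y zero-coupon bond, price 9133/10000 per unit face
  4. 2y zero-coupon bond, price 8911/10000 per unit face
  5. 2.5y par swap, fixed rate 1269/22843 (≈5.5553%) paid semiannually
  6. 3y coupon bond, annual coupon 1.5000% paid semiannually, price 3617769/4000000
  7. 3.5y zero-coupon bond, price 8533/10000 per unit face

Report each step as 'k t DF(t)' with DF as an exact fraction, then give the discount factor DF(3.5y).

1 1/2 1209/1250
2 1 9239/10000
3 3/2 9133/10000
4 2 8911/10000
5 5/2 8731/10000
6 3 8637/10000
7 7/2 8533/10000
DF(3.5y) = 8533/10000 ≈ 0.853300

step 1 [0.5y] swap r/2=41/1209: DF=(1 − 41/1209·(0))/(1+41/1209) = 1209/1250 ≈ 0.967200
step 2 [1y] swap r/2=761/18911: DF=(1 − 761/18911·(0.967200))/(1+761/18911) = 9239/10000 ≈ 0.923900
step 3 [1.5y] zero: DF = P = 9133/10000 ≈ 0.913300
step 4 [2y] zero: DF = P = 8911/10000 ≈ 0.891100
step 5 [2.5y] swap r/2=1269/45686: DF=(1 − 1269/45686·(0.967200+0.923900+0.913300+0.891100))/(1+1269/45686) = 8731/10000 ≈ 0.873100
step 6 [3y] bond c/2=3/400: DF=(3617769/4000000 − 3/400·(0.967200+0.923900+0.913300+0.891100+0.873100))/(1+3/400) = 8637/10000 ≈ 0.863700
step 7 [3.5y] zero: DF = P = 8533/10000 ≈ 0.853300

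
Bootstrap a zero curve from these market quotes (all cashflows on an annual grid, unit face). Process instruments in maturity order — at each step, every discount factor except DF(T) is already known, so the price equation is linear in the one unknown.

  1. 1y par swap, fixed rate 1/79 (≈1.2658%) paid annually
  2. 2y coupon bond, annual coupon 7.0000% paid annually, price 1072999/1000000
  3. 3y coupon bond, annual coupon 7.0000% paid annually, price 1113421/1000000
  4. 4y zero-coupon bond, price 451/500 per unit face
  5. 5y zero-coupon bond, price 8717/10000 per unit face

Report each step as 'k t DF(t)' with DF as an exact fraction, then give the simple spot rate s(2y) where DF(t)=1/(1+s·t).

step 1 [1y] swap r/1=1/79: DF=(1 − 1/79·(0))/(1+1/79) = 79/80 ≈ 0.987500
step 2 [2y] bond c/1=7/100: DF=(1072999/1000000 − 7/100·(0.987500))/(1+7/100) = 4691/5000 ≈ 0.938200
step 3 [3y] bond c/1=7/100: DF=(1113421/1000000 − 7/100·(0.987500+0.938200))/(1+7/100) = 4573/5000 ≈ 0.914600
step 4 [4y] zero: DF = P = 451/500 ≈ 0.902000
step 5 [5y] zero: DF = P = 8717/10000 ≈ 0.871700

1 1 79/80
2 2 4691/5000
3 3 4573/5000
4 4 451/500
5 5 8717/10000
s(2y) = (1/(4691/5000) − 1)/(2) = 309/9382 ≈ 3.2935%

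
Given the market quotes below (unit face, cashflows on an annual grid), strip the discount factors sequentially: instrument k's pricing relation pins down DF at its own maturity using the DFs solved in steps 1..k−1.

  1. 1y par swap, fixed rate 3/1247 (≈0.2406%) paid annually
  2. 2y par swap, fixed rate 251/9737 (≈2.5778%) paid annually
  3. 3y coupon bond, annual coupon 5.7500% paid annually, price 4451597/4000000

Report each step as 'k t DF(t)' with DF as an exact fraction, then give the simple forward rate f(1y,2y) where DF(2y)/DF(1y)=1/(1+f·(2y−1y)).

1 1 1247/1250
2 2 4749/5000
3 3 1893/2000
f(1y,2y) = ((1247/1250)/(4749/5000) − 1)/(1) = 239/4749 ≈ 5.0326%

step 1 [1y] swap r/1=3/1247: DF=(1 − 3/1247·(0))/(1+3/1247) = 1247/1250 ≈ 0.997600
step 2 [2y] swap r/1=251/9737: DF=(1 − 251/9737·(0.997600))/(1+251/9737) = 4749/5000 ≈ 0.949800
step 3 [3y] bond c/1=23/400: DF=(4451597/4000000 − 23/400·(0.997600+0.949800))/(1+23/400) = 1893/2000 ≈ 0.946500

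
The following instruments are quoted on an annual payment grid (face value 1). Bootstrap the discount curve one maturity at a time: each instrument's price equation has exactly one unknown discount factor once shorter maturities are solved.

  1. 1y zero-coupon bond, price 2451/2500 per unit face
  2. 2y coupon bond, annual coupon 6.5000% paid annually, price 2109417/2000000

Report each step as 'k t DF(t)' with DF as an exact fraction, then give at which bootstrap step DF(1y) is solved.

step 1 [1y] zero: DF = P = 2451/2500 ≈ 0.980400
step 2 [2y] bond c/1=13/200: DF=(2109417/2000000 − 13/200·(0.980400))/(1+13/200) = 1861/2000 ≈ 0.930500

1 1 2451/2500
2 2 1861/2000
DF(1y) is solved at step 1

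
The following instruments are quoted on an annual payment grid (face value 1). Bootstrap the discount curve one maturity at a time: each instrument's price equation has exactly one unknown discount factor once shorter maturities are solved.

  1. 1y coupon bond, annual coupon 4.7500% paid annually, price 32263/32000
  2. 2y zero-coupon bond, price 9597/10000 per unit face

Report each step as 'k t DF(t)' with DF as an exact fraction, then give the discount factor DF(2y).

1 1 77/80
2 2 9597/10000
DF(2y) = 9597/10000 ≈ 0.959700

step 1 [1y] bond c/1=19/400: DF=(32263/32000 − 19/400·(0))/(1+19/400) = 77/80 ≈ 0.962500
step 2 [2y] zero: DF = P = 9597/10000 ≈ 0.959700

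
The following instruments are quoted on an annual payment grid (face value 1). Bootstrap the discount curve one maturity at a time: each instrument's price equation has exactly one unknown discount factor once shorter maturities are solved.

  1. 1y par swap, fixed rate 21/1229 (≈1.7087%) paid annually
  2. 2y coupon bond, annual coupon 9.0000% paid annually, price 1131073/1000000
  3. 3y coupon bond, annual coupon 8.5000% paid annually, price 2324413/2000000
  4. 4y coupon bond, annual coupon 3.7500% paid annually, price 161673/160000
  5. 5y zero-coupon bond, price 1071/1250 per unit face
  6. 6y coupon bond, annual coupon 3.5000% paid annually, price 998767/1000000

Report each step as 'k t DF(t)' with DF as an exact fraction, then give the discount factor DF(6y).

1 1 1229/1250
2 2 1913/2000
3 3 1149/1250
4 4 4353/5000
5 5 1071/1250
6 6 8099/10000
DF(6y) = 8099/10000 ≈ 0.809900

step 1 [1y] swap r/1=21/1229: DF=(1 − 21/1229·(0))/(1+21/1229) = 1229/1250 ≈ 0.983200
step 2 [2y] bond c/1=9/100: DF=(1131073/1000000 − 9/100·(0.983200))/(1+9/100) = 1913/2000 ≈ 0.956500
step 3 [3y] bond c/1=17/200: DF=(2324413/2000000 − 17/200·(0.983200+0.956500))/(1+17/200) = 1149/1250 ≈ 0.919200
step 4 [4y] bond c/1=3/80: DF=(161673/160000 − 3/80·(0.983200+0.956500+0.919200))/(1+3/80) = 4353/5000 ≈ 0.870600
step 5 [5y] zero: DF = P = 1071/1250 ≈ 0.856800
step 6 [6y] bond c/1=7/200: DF=(998767/1000000 − 7/200·(0.983200+0.956500+0.919200+0.870600+0.856800))/(1+7/200) = 8099/10000 ≈ 0.809900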